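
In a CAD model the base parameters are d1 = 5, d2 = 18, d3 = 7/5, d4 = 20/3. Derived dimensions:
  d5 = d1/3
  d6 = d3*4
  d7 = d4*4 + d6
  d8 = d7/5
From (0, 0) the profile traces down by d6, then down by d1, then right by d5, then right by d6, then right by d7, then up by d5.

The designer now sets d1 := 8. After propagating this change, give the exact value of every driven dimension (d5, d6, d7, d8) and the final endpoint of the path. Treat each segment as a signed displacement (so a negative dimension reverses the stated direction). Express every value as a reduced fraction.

Apply edit: d1 := 8
  d5 = d1/3 = 8/3
  d6 = d3*4 = 28/5
  d7 = d4*4 + d6 = 484/15
  d8 = d7/5 = 484/75
Walk from origin (0, 0):
  seg 1: down by d6 = 28/5 → (0, -28/5)
  seg 2: down by d1 = 8 → (0, -68/5)
  seg 3: right by d5 = 8/3 → (8/3, -68/5)
  seg 4: right by d6 = 28/5 → (124/15, -68/5)
  seg 5: right by d7 = 484/15 → (608/15, -68/5)
  seg 6: up by d5 = 8/3 → (608/15, -164/15)

d5 = 8/3
d6 = 28/5
d7 = 484/15
d8 = 484/75
endpoint = (608/15, -164/15)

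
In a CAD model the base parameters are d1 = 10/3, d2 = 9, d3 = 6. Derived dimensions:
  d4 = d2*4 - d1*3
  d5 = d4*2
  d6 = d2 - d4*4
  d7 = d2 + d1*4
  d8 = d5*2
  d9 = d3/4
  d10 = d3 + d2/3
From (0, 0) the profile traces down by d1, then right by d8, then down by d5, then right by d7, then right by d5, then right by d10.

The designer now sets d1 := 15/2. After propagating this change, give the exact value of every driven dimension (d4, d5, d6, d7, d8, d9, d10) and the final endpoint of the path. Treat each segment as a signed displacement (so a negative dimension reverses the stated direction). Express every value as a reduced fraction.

Apply edit: d1 := 15/2
  d4 = d2*4 - d1*3 = 27/2
  d5 = d4*2 = 27
  d6 = d2 - d4*4 = -45
  d7 = d2 + d1*4 = 39
  d8 = d5*2 = 54
  d9 = d3/4 = 3/2
  d10 = d3 + d2/3 = 9
Walk from origin (0, 0):
  seg 1: down by d1 = 15/2 → (0, -15/2)
  seg 2: right by d8 = 54 → (54, -15/2)
  seg 3: down by d5 = 27 → (54, -69/2)
  seg 4: right by d7 = 39 → (93, -69/2)
  seg 5: right by d5 = 27 → (120, -69/2)
  seg 6: right by d10 = 9 → (129, -69/2)

d4 = 27/2
d5 = 27
d6 = -45
d7 = 39
d8 = 54
d9 = 3/2
d10 = 9
endpoint = (129, -69/2)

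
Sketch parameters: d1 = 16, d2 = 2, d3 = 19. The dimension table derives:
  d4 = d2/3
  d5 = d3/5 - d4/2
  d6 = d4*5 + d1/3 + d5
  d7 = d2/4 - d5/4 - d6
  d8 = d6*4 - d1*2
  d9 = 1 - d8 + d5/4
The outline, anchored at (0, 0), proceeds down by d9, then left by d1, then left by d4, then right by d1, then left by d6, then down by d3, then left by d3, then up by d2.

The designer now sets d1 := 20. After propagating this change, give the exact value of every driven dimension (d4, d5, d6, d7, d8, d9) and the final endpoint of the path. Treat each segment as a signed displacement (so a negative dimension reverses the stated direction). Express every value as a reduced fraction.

Apply edit: d1 := 20
  d4 = d2/3 = 2/3
  d5 = d3/5 - d4/2 = 52/15
  d6 = d4*5 + d1/3 + d5 = 202/15
  d7 = d2/4 - d5/4 - d6 = -83/6
  d8 = d6*4 - d1*2 = 208/15
  d9 = 1 - d8 + d5/4 = -12
Walk from origin (0, 0):
  seg 1: down by d9 = -12 → (0, 12)
  seg 2: left by d1 = 20 → (-20, 12)
  seg 3: left by d4 = 2/3 → (-62/3, 12)
  seg 4: right by d1 = 20 → (-2/3, 12)
  seg 5: left by d6 = 202/15 → (-212/15, 12)
  seg 6: down by d3 = 19 → (-212/15, -7)
  seg 7: left by d3 = 19 → (-497/15, -7)
  seg 8: up by d2 = 2 → (-497/15, -5)

d4 = 2/3
d5 = 52/15
d6 = 202/15
d7 = -83/6
d8 = 208/15
d9 = -12
endpoint = (-497/15, -5)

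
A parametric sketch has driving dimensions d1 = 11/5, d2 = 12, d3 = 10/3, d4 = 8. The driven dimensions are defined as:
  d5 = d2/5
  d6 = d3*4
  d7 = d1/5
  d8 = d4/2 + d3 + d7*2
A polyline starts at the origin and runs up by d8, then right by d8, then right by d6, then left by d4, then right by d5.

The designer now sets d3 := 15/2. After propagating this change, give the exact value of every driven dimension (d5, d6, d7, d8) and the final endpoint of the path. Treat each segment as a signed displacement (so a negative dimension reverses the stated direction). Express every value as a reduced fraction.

Apply edit: d3 := 15/2
  d5 = d2/5 = 12/5
  d6 = d3*4 = 30
  d7 = d1/5 = 11/25
  d8 = d4/2 + d3 + d7*2 = 619/50
Walk from origin (0, 0):
  seg 1: up by d8 = 619/50 → (0, 619/50)
  seg 2: right by d8 = 619/50 → (619/50, 619/50)
  seg 3: right by d6 = 30 → (2119/50, 619/50)
  seg 4: left by d4 = 8 → (1719/50, 619/50)
  seg 5: right by d5 = 12/5 → (1839/50, 619/50)

d5 = 12/5
d6 = 30
d7 = 11/25
d8 = 619/50
endpoint = (1839/50, 619/50)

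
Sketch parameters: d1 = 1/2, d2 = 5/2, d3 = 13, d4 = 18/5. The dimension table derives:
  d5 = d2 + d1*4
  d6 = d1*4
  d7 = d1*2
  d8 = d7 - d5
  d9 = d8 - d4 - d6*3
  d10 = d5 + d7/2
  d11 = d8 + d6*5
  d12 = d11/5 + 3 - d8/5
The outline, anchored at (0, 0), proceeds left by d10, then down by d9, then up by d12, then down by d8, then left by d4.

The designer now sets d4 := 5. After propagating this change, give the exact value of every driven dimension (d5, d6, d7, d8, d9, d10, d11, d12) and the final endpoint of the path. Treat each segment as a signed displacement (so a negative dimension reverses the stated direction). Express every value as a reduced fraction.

Apply edit: d4 := 5
  d5 = d2 + d1*4 = 9/2
  d6 = d1*4 = 2
  d7 = d1*2 = 1
  d8 = d7 - d5 = -7/2
  d9 = d8 - d4 - d6*3 = -29/2
  d10 = d5 + d7/2 = 5
  d11 = d8 + d6*5 = 13/2
  d12 = d11/5 + 3 - d8/5 = 5
Walk from origin (0, 0):
  seg 1: left by d10 = 5 → (-5, 0)
  seg 2: down by d9 = -29/2 → (-5, 29/2)
  seg 3: up by d12 = 5 → (-5, 39/2)
  seg 4: down by d8 = -7/2 → (-5, 23)
  seg 5: left by d4 = 5 → (-10, 23)

d5 = 9/2
d6 = 2
d7 = 1
d8 = -7/2
d9 = -29/2
d10 = 5
d11 = 13/2
d12 = 5
endpoint = (-10, 23)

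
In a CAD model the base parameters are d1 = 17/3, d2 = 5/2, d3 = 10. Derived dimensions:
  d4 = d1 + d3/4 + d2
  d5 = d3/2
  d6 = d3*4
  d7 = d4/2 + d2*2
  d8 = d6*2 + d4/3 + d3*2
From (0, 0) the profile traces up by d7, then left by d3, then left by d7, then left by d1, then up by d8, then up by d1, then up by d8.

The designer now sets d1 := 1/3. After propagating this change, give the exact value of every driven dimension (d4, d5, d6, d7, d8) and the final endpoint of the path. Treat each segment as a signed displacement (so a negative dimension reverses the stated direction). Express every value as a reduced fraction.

d4 = 16/3
d5 = 5
d6 = 40
d7 = 23/3
d8 = 916/9
endpoint = (-18, 1904/9)

Apply edit: d1 := 1/3
  d4 = d1 + d3/4 + d2 = 16/3
  d5 = d3/2 = 5
  d6 = d3*4 = 40
  d7 = d4/2 + d2*2 = 23/3
  d8 = d6*2 + d4/3 + d3*2 = 916/9
Walk from origin (0, 0):
  seg 1: up by d7 = 23/3 → (0, 23/3)
  seg 2: left by d3 = 10 → (-10, 23/3)
  seg 3: left by d7 = 23/3 → (-53/3, 23/3)
  seg 4: left by d1 = 1/3 → (-18, 23/3)
  seg 5: up by d8 = 916/9 → (-18, 985/9)
  seg 6: up by d1 = 1/3 → (-18, 988/9)
  seg 7: up by d8 = 916/9 → (-18, 1904/9)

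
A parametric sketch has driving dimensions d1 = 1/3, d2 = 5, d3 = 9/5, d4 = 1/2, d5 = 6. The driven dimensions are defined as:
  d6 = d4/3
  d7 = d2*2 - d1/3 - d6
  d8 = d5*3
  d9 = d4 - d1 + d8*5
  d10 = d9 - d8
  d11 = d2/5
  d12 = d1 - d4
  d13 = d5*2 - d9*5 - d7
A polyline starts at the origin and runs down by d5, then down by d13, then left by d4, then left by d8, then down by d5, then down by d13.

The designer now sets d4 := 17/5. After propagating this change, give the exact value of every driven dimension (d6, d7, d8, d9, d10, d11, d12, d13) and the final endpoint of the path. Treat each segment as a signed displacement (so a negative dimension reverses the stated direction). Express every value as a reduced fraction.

Apply edit: d4 := 17/5
  d6 = d4/3 = 17/15
  d7 = d2*2 - d1/3 - d6 = 394/45
  d8 = d5*3 = 18
  d9 = d4 - d1 + d8*5 = 1396/15
  d10 = d9 - d8 = 1126/15
  d11 = d2/5 = 1
  d12 = d1 - d4 = -46/15
  d13 = d5*2 - d9*5 - d7 = -20794/45
Walk from origin (0, 0):
  seg 1: down by d5 = 6 → (0, -6)
  seg 2: down by d13 = -20794/45 → (0, 20524/45)
  seg 3: left by d4 = 17/5 → (-17/5, 20524/45)
  seg 4: left by d8 = 18 → (-107/5, 20524/45)
  seg 5: down by d5 = 6 → (-107/5, 20254/45)
  seg 6: down by d13 = -20794/45 → (-107/5, 41048/45)

d6 = 17/15
d7 = 394/45
d8 = 18
d9 = 1396/15
d10 = 1126/15
d11 = 1
d12 = -46/15
d13 = -20794/45
endpoint = (-107/5, 41048/45)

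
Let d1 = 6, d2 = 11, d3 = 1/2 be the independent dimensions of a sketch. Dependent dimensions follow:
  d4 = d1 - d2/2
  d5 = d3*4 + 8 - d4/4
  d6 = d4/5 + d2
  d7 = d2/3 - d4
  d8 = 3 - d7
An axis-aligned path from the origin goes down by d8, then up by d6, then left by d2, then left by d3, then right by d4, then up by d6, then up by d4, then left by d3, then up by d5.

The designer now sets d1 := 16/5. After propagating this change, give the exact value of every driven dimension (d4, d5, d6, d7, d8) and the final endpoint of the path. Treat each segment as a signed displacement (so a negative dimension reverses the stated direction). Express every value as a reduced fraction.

Apply edit: d1 := 16/5
  d4 = d1 - d2/2 = -23/10
  d5 = d3*4 + 8 - d4/4 = 423/40
  d6 = d4/5 + d2 = 527/50
  d7 = d2/3 - d4 = 179/30
  d8 = 3 - d7 = -89/30
Walk from origin (0, 0):
  seg 1: down by d8 = -89/30 → (0, 89/30)
  seg 2: up by d6 = 527/50 → (0, 1013/75)
  seg 3: left by d2 = 11 → (-11, 1013/75)
  seg 4: left by d3 = 1/2 → (-23/2, 1013/75)
  seg 5: right by d4 = -23/10 → (-69/5, 1013/75)
  seg 6: up by d6 = 527/50 → (-69/5, 3607/150)
  seg 7: up by d4 = -23/10 → (-69/5, 1631/75)
  seg 8: left by d3 = 1/2 → (-143/10, 1631/75)
  seg 9: up by d5 = 423/40 → (-143/10, 19393/600)

d4 = -23/10
d5 = 423/40
d6 = 527/50
d7 = 179/30
d8 = -89/30
endpoint = (-143/10, 19393/600)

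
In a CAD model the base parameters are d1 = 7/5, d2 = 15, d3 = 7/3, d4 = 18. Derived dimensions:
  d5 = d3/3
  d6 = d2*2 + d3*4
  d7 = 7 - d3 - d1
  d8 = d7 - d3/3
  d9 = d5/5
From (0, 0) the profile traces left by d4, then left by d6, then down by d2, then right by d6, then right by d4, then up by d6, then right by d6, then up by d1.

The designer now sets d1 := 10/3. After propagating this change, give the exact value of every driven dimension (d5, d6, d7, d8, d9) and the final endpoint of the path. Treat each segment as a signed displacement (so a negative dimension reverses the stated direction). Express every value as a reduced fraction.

d5 = 7/9
d6 = 118/3
d7 = 4/3
d8 = 5/9
d9 = 7/45
endpoint = (118/3, 83/3)

Apply edit: d1 := 10/3
  d5 = d3/3 = 7/9
  d6 = d2*2 + d3*4 = 118/3
  d7 = 7 - d3 - d1 = 4/3
  d8 = d7 - d3/3 = 5/9
  d9 = d5/5 = 7/45
Walk from origin (0, 0):
  seg 1: left by d4 = 18 → (-18, 0)
  seg 2: left by d6 = 118/3 → (-172/3, 0)
  seg 3: down by d2 = 15 → (-172/3, -15)
  seg 4: right by d6 = 118/3 → (-18, -15)
  seg 5: right by d4 = 18 → (0, -15)
  seg 6: up by d6 = 118/3 → (0, 73/3)
  seg 7: right by d6 = 118/3 → (118/3, 73/3)
  seg 8: up by d1 = 10/3 → (118/3, 83/3)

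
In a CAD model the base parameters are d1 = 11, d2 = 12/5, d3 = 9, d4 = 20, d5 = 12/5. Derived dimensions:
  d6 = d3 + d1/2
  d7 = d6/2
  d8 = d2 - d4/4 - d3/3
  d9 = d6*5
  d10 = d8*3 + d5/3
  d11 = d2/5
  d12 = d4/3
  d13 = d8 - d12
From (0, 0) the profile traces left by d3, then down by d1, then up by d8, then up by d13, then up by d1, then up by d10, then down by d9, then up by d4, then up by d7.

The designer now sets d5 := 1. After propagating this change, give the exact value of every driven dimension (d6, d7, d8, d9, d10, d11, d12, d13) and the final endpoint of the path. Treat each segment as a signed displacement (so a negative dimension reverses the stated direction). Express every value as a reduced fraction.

d6 = 29/2
d7 = 29/4
d8 = -28/5
d9 = 145/2
d10 = -247/15
d11 = 12/25
d12 = 20/3
d13 = -184/15
endpoint = (-9, -955/12)

Apply edit: d5 := 1
  d6 = d3 + d1/2 = 29/2
  d7 = d6/2 = 29/4
  d8 = d2 - d4/4 - d3/3 = -28/5
  d9 = d6*5 = 145/2
  d10 = d8*3 + d5/3 = -247/15
  d11 = d2/5 = 12/25
  d12 = d4/3 = 20/3
  d13 = d8 - d12 = -184/15
Walk from origin (0, 0):
  seg 1: left by d3 = 9 → (-9, 0)
  seg 2: down by d1 = 11 → (-9, -11)
  seg 3: up by d8 = -28/5 → (-9, -83/5)
  seg 4: up by d13 = -184/15 → (-9, -433/15)
  seg 5: up by d1 = 11 → (-9, -268/15)
  seg 6: up by d10 = -247/15 → (-9, -103/3)
  seg 7: down by d9 = 145/2 → (-9, -641/6)
  seg 8: up by d4 = 20 → (-9, -521/6)
  seg 9: up by d7 = 29/4 → (-9, -955/12)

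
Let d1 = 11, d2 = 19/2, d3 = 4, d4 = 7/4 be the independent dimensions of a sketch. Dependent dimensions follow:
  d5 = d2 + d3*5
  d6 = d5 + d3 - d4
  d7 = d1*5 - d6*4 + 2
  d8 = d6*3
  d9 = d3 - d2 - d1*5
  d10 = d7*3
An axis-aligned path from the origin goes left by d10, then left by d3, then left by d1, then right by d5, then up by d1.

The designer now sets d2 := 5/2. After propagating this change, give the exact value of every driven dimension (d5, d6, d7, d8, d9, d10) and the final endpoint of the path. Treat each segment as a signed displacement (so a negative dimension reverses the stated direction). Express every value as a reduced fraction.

Apply edit: d2 := 5/2
  d5 = d2 + d3*5 = 45/2
  d6 = d5 + d3 - d4 = 99/4
  d7 = d1*5 - d6*4 + 2 = -42
  d8 = d6*3 = 297/4
  d9 = d3 - d2 - d1*5 = -107/2
  d10 = d7*3 = -126
Walk from origin (0, 0):
  seg 1: left by d10 = -126 → (126, 0)
  seg 2: left by d3 = 4 → (122, 0)
  seg 3: left by d1 = 11 → (111, 0)
  seg 4: right by d5 = 45/2 → (267/2, 0)
  seg 5: up by d1 = 11 → (267/2, 11)

d5 = 45/2
d6 = 99/4
d7 = -42
d8 = 297/4
d9 = -107/2
d10 = -126
endpoint = (267/2, 11)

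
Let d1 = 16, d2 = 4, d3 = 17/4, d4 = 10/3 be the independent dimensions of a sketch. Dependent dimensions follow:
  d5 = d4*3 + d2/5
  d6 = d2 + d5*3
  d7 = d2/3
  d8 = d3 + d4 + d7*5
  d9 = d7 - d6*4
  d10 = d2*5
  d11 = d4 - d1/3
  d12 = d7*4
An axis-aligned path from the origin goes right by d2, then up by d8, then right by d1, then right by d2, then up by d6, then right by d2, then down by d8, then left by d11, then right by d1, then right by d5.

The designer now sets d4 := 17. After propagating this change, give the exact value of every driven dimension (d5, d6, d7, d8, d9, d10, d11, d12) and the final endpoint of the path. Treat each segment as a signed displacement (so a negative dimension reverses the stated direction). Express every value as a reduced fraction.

d5 = 259/5
d6 = 797/5
d7 = 4/3
d8 = 335/12
d9 = -9544/15
d10 = 20
d11 = 35/3
d12 = 16/3
endpoint = (1262/15, 797/5)

Apply edit: d4 := 17
  d5 = d4*3 + d2/5 = 259/5
  d6 = d2 + d5*3 = 797/5
  d7 = d2/3 = 4/3
  d8 = d3 + d4 + d7*5 = 335/12
  d9 = d7 - d6*4 = -9544/15
  d10 = d2*5 = 20
  d11 = d4 - d1/3 = 35/3
  d12 = d7*4 = 16/3
Walk from origin (0, 0):
  seg 1: right by d2 = 4 → (4, 0)
  seg 2: up by d8 = 335/12 → (4, 335/12)
  seg 3: right by d1 = 16 → (20, 335/12)
  seg 4: right by d2 = 4 → (24, 335/12)
  seg 5: up by d6 = 797/5 → (24, 11239/60)
  seg 6: right by d2 = 4 → (28, 11239/60)
  seg 7: down by d8 = 335/12 → (28, 797/5)
  seg 8: left by d11 = 35/3 → (49/3, 797/5)
  seg 9: right by d1 = 16 → (97/3, 797/5)
  seg 10: right by d5 = 259/5 → (1262/15, 797/5)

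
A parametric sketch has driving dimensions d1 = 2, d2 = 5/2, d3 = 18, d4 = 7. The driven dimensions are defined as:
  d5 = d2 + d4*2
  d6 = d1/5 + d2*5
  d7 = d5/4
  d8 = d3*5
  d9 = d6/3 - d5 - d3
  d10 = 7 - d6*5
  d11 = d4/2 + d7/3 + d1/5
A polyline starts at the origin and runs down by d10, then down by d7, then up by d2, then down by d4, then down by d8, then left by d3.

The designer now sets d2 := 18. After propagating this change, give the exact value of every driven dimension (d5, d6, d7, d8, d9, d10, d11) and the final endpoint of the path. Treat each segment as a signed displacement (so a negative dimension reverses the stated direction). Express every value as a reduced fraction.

d5 = 32
d6 = 452/5
d7 = 8
d8 = 90
d9 = -298/15
d10 = -445
d11 = 197/30
endpoint = (-18, 358)

Apply edit: d2 := 18
  d5 = d2 + d4*2 = 32
  d6 = d1/5 + d2*5 = 452/5
  d7 = d5/4 = 8
  d8 = d3*5 = 90
  d9 = d6/3 - d5 - d3 = -298/15
  d10 = 7 - d6*5 = -445
  d11 = d4/2 + d7/3 + d1/5 = 197/30
Walk from origin (0, 0):
  seg 1: down by d10 = -445 → (0, 445)
  seg 2: down by d7 = 8 → (0, 437)
  seg 3: up by d2 = 18 → (0, 455)
  seg 4: down by d4 = 7 → (0, 448)
  seg 5: down by d8 = 90 → (0, 358)
  seg 6: left by d3 = 18 → (-18, 358)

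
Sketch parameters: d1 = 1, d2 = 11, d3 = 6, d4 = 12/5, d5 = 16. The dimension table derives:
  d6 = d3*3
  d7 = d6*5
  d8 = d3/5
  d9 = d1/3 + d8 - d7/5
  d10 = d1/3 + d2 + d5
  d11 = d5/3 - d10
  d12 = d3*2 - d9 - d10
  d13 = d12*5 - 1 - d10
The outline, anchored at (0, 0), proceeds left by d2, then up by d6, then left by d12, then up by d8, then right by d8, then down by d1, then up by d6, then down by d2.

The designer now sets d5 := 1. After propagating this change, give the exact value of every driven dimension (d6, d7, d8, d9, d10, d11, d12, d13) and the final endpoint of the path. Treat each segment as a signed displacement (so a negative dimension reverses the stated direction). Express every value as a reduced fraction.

d6 = 18
d7 = 90
d8 = 6/5
d9 = -247/15
d10 = 37/3
d11 = -12
d12 = 242/15
d13 = 202/3
endpoint = (-389/15, 126/5)

Apply edit: d5 := 1
  d6 = d3*3 = 18
  d7 = d6*5 = 90
  d8 = d3/5 = 6/5
  d9 = d1/3 + d8 - d7/5 = -247/15
  d10 = d1/3 + d2 + d5 = 37/3
  d11 = d5/3 - d10 = -12
  d12 = d3*2 - d9 - d10 = 242/15
  d13 = d12*5 - 1 - d10 = 202/3
Walk from origin (0, 0):
  seg 1: left by d2 = 11 → (-11, 0)
  seg 2: up by d6 = 18 → (-11, 18)
  seg 3: left by d12 = 242/15 → (-407/15, 18)
  seg 4: up by d8 = 6/5 → (-407/15, 96/5)
  seg 5: right by d8 = 6/5 → (-389/15, 96/5)
  seg 6: down by d1 = 1 → (-389/15, 91/5)
  seg 7: up by d6 = 18 → (-389/15, 181/5)
  seg 8: down by d2 = 11 → (-389/15, 126/5)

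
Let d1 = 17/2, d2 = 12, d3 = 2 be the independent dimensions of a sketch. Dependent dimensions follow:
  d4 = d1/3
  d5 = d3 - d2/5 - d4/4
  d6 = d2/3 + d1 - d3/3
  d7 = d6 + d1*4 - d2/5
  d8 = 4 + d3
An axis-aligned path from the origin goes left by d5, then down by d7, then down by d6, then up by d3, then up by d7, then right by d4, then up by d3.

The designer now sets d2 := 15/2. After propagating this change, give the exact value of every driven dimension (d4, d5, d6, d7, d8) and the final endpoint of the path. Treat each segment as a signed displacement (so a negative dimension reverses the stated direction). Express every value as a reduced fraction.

d4 = 17/6
d5 = -5/24
d6 = 31/3
d7 = 257/6
d8 = 6
endpoint = (73/24, -19/3)

Apply edit: d2 := 15/2
  d4 = d1/3 = 17/6
  d5 = d3 - d2/5 - d4/4 = -5/24
  d6 = d2/3 + d1 - d3/3 = 31/3
  d7 = d6 + d1*4 - d2/5 = 257/6
  d8 = 4 + d3 = 6
Walk from origin (0, 0):
  seg 1: left by d5 = -5/24 → (5/24, 0)
  seg 2: down by d7 = 257/6 → (5/24, -257/6)
  seg 3: down by d6 = 31/3 → (5/24, -319/6)
  seg 4: up by d3 = 2 → (5/24, -307/6)
  seg 5: up by d7 = 257/6 → (5/24, -25/3)
  seg 6: right by d4 = 17/6 → (73/24, -25/3)
  seg 7: up by d3 = 2 → (73/24, -19/3)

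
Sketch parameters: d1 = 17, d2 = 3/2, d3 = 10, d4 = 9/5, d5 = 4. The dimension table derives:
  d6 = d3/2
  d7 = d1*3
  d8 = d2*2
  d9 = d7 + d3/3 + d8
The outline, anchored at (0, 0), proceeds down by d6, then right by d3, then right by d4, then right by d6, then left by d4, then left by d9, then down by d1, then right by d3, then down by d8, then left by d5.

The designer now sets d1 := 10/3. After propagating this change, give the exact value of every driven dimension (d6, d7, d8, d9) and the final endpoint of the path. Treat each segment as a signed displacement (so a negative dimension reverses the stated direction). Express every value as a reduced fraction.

d6 = 5
d7 = 10
d8 = 3
d9 = 49/3
endpoint = (14/3, -34/3)

Apply edit: d1 := 10/3
  d6 = d3/2 = 5
  d7 = d1*3 = 10
  d8 = d2*2 = 3
  d9 = d7 + d3/3 + d8 = 49/3
Walk from origin (0, 0):
  seg 1: down by d6 = 5 → (0, -5)
  seg 2: right by d3 = 10 → (10, -5)
  seg 3: right by d4 = 9/5 → (59/5, -5)
  seg 4: right by d6 = 5 → (84/5, -5)
  seg 5: left by d4 = 9/5 → (15, -5)
  seg 6: left by d9 = 49/3 → (-4/3, -5)
  seg 7: down by d1 = 10/3 → (-4/3, -25/3)
  seg 8: right by d3 = 10 → (26/3, -25/3)
  seg 9: down by d8 = 3 → (26/3, -34/3)
  seg 10: left by d5 = 4 → (14/3, -34/3)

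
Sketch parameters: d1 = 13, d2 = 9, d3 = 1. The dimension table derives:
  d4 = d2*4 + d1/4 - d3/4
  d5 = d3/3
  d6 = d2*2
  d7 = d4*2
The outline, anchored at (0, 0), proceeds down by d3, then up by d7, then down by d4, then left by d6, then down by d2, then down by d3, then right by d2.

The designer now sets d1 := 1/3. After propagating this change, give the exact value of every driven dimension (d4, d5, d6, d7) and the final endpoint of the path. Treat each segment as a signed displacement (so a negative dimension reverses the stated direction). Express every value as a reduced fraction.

d4 = 215/6
d5 = 1/3
d6 = 18
d7 = 215/3
endpoint = (-9, 149/6)

Apply edit: d1 := 1/3
  d4 = d2*4 + d1/4 - d3/4 = 215/6
  d5 = d3/3 = 1/3
  d6 = d2*2 = 18
  d7 = d4*2 = 215/3
Walk from origin (0, 0):
  seg 1: down by d3 = 1 → (0, -1)
  seg 2: up by d7 = 215/3 → (0, 212/3)
  seg 3: down by d4 = 215/6 → (0, 209/6)
  seg 4: left by d6 = 18 → (-18, 209/6)
  seg 5: down by d2 = 9 → (-18, 155/6)
  seg 6: down by d3 = 1 → (-18, 149/6)
  seg 7: right by d2 = 9 → (-9, 149/6)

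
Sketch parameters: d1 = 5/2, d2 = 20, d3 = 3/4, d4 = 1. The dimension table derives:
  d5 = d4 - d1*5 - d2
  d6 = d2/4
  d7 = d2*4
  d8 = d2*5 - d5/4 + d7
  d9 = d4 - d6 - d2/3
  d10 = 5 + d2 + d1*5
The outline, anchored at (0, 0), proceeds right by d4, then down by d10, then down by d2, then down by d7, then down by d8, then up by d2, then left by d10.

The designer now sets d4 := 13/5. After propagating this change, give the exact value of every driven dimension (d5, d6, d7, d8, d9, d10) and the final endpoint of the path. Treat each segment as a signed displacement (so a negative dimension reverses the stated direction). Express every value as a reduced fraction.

Apply edit: d4 := 13/5
  d5 = d4 - d1*5 - d2 = -299/10
  d6 = d2/4 = 5
  d7 = d2*4 = 80
  d8 = d2*5 - d5/4 + d7 = 7499/40
  d9 = d4 - d6 - d2/3 = -136/15
  d10 = 5 + d2 + d1*5 = 75/2
Walk from origin (0, 0):
  seg 1: right by d4 = 13/5 → (13/5, 0)
  seg 2: down by d10 = 75/2 → (13/5, -75/2)
  seg 3: down by d2 = 20 → (13/5, -115/2)
  seg 4: down by d7 = 80 → (13/5, -275/2)
  seg 5: down by d8 = 7499/40 → (13/5, -12999/40)
  seg 6: up by d2 = 20 → (13/5, -12199/40)
  seg 7: left by d10 = 75/2 → (-349/10, -12199/40)

d5 = -299/10
d6 = 5
d7 = 80
d8 = 7499/40
d9 = -136/15
d10 = 75/2
endpoint = (-349/10, -12199/40)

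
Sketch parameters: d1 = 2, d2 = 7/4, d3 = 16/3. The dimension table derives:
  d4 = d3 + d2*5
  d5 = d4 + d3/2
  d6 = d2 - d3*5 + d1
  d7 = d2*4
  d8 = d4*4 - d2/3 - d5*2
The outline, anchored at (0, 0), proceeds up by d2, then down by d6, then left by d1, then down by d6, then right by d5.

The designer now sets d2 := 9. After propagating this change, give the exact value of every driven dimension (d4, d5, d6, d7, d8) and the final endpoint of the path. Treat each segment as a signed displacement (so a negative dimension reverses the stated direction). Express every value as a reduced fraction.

d4 = 151/3
d5 = 53
d6 = -47/3
d7 = 36
d8 = 277/3
endpoint = (51, 121/3)

Apply edit: d2 := 9
  d4 = d3 + d2*5 = 151/3
  d5 = d4 + d3/2 = 53
  d6 = d2 - d3*5 + d1 = -47/3
  d7 = d2*4 = 36
  d8 = d4*4 - d2/3 - d5*2 = 277/3
Walk from origin (0, 0):
  seg 1: up by d2 = 9 → (0, 9)
  seg 2: down by d6 = -47/3 → (0, 74/3)
  seg 3: left by d1 = 2 → (-2, 74/3)
  seg 4: down by d6 = -47/3 → (-2, 121/3)
  seg 5: right by d5 = 53 → (51, 121/3)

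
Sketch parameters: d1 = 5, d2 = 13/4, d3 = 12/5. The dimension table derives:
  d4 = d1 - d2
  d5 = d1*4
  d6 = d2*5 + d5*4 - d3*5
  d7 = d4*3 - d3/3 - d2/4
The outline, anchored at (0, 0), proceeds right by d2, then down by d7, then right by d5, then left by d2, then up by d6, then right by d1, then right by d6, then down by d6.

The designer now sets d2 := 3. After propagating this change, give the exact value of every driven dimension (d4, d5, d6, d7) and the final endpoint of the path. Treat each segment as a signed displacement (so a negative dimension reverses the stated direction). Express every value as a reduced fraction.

Apply edit: d2 := 3
  d4 = d1 - d2 = 2
  d5 = d1*4 = 20
  d6 = d2*5 + d5*4 - d3*5 = 83
  d7 = d4*3 - d3/3 - d2/4 = 89/20
Walk from origin (0, 0):
  seg 1: right by d2 = 3 → (3, 0)
  seg 2: down by d7 = 89/20 → (3, -89/20)
  seg 3: right by d5 = 20 → (23, -89/20)
  seg 4: left by d2 = 3 → (20, -89/20)
  seg 5: up by d6 = 83 → (20, 1571/20)
  seg 6: right by d1 = 5 → (25, 1571/20)
  seg 7: right by d6 = 83 → (108, 1571/20)
  seg 8: down by d6 = 83 → (108, -89/20)

d4 = 2
d5 = 20
d6 = 83
d7 = 89/20
endpoint = (108, -89/20)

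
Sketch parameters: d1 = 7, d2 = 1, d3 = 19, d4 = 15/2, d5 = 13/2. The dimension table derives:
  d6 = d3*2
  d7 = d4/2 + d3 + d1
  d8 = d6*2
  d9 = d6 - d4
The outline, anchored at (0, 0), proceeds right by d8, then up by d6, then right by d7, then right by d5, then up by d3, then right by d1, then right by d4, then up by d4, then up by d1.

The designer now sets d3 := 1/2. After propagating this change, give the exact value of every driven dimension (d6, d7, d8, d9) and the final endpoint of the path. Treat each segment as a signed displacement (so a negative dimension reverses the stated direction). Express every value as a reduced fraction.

Apply edit: d3 := 1/2
  d6 = d3*2 = 1
  d7 = d4/2 + d3 + d1 = 45/4
  d8 = d6*2 = 2
  d9 = d6 - d4 = -13/2
Walk from origin (0, 0):
  seg 1: right by d8 = 2 → (2, 0)
  seg 2: up by d6 = 1 → (2, 1)
  seg 3: right by d7 = 45/4 → (53/4, 1)
  seg 4: right by d5 = 13/2 → (79/4, 1)
  seg 5: up by d3 = 1/2 → (79/4, 3/2)
  seg 6: right by d1 = 7 → (107/4, 3/2)
  seg 7: right by d4 = 15/2 → (137/4, 3/2)
  seg 8: up by d4 = 15/2 → (137/4, 9)
  seg 9: up by d1 = 7 → (137/4, 16)

d6 = 1
d7 = 45/4
d8 = 2
d9 = -13/2
endpoint = (137/4, 16)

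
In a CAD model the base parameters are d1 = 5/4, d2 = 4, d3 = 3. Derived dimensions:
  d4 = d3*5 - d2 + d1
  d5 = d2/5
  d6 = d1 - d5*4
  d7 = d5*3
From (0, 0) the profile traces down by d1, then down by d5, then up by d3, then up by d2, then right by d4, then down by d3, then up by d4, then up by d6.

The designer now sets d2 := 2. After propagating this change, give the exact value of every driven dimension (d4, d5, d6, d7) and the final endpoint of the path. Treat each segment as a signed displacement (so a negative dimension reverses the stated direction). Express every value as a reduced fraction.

Apply edit: d2 := 2
  d4 = d3*5 - d2 + d1 = 57/4
  d5 = d2/5 = 2/5
  d6 = d1 - d5*4 = -7/20
  d7 = d5*3 = 6/5
Walk from origin (0, 0):
  seg 1: down by d1 = 5/4 → (0, -5/4)
  seg 2: down by d5 = 2/5 → (0, -33/20)
  seg 3: up by d3 = 3 → (0, 27/20)
  seg 4: up by d2 = 2 → (0, 67/20)
  seg 5: right by d4 = 57/4 → (57/4, 67/20)
  seg 6: down by d3 = 3 → (57/4, 7/20)
  seg 7: up by d4 = 57/4 → (57/4, 73/5)
  seg 8: up by d6 = -7/20 → (57/4, 57/4)

d4 = 57/4
d5 = 2/5
d6 = -7/20
d7 = 6/5
endpoint = (57/4, 57/4)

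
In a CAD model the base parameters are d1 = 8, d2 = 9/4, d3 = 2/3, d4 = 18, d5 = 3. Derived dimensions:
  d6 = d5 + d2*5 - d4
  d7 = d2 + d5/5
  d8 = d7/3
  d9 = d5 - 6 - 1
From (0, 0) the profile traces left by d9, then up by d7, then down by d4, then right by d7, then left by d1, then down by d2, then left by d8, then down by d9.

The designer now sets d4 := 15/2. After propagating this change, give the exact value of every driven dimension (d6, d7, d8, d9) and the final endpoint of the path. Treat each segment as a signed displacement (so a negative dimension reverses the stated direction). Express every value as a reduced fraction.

Apply edit: d4 := 15/2
  d6 = d5 + d2*5 - d4 = 27/4
  d7 = d2 + d5/5 = 57/20
  d8 = d7/3 = 19/20
  d9 = d5 - 6 - 1 = -4
Walk from origin (0, 0):
  seg 1: left by d9 = -4 → (4, 0)
  seg 2: up by d7 = 57/20 → (4, 57/20)
  seg 3: down by d4 = 15/2 → (4, -93/20)
  seg 4: right by d7 = 57/20 → (137/20, -93/20)
  seg 5: left by d1 = 8 → (-23/20, -93/20)
  seg 6: down by d2 = 9/4 → (-23/20, -69/10)
  seg 7: left by d8 = 19/20 → (-21/10, -69/10)
  seg 8: down by d9 = -4 → (-21/10, -29/10)

d6 = 27/4
d7 = 57/20
d8 = 19/20
d9 = -4
endpoint = (-21/10, -29/10)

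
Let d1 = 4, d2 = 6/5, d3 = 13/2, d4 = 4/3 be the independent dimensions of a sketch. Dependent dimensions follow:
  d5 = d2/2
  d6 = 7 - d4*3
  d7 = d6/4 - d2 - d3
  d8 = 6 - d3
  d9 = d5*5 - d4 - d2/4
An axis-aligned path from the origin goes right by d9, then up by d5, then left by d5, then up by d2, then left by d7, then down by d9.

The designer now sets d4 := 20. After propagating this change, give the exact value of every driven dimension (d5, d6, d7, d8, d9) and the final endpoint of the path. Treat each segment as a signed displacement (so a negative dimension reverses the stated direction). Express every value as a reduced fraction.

d5 = 3/5
d6 = -53
d7 = -419/20
d8 = -1/2
d9 = -173/10
endpoint = (61/20, 191/10)

Apply edit: d4 := 20
  d5 = d2/2 = 3/5
  d6 = 7 - d4*3 = -53
  d7 = d6/4 - d2 - d3 = -419/20
  d8 = 6 - d3 = -1/2
  d9 = d5*5 - d4 - d2/4 = -173/10
Walk from origin (0, 0):
  seg 1: right by d9 = -173/10 → (-173/10, 0)
  seg 2: up by d5 = 3/5 → (-173/10, 3/5)
  seg 3: left by d5 = 3/5 → (-179/10, 3/5)
  seg 4: up by d2 = 6/5 → (-179/10, 9/5)
  seg 5: left by d7 = -419/20 → (61/20, 9/5)
  seg 6: down by d9 = -173/10 → (61/20, 191/10)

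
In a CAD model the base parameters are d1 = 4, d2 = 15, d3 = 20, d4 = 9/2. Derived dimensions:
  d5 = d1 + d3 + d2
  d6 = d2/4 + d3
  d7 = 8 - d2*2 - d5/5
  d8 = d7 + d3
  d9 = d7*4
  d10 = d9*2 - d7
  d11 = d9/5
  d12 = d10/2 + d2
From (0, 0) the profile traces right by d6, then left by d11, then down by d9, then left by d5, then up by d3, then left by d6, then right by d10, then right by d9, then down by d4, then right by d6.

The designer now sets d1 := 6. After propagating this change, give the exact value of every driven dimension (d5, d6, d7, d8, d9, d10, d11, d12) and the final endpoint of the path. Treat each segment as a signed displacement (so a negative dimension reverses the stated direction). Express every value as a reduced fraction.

d5 = 41
d6 = 95/4
d7 = -151/5
d8 = -51/5
d9 = -604/5
d10 = -1057/5
d11 = -604/25
d12 = -907/10
endpoint = (-32529/100, 1363/10)

Apply edit: d1 := 6
  d5 = d1 + d3 + d2 = 41
  d6 = d2/4 + d3 = 95/4
  d7 = 8 - d2*2 - d5/5 = -151/5
  d8 = d7 + d3 = -51/5
  d9 = d7*4 = -604/5
  d10 = d9*2 - d7 = -1057/5
  d11 = d9/5 = -604/25
  d12 = d10/2 + d2 = -907/10
Walk from origin (0, 0):
  seg 1: right by d6 = 95/4 → (95/4, 0)
  seg 2: left by d11 = -604/25 → (4791/100, 0)
  seg 3: down by d9 = -604/5 → (4791/100, 604/5)
  seg 4: left by d5 = 41 → (691/100, 604/5)
  seg 5: up by d3 = 20 → (691/100, 704/5)
  seg 6: left by d6 = 95/4 → (-421/25, 704/5)
  seg 7: right by d10 = -1057/5 → (-5706/25, 704/5)
  seg 8: right by d9 = -604/5 → (-8726/25, 704/5)
  seg 9: down by d4 = 9/2 → (-8726/25, 1363/10)
  seg 10: right by d6 = 95/4 → (-32529/100, 1363/10)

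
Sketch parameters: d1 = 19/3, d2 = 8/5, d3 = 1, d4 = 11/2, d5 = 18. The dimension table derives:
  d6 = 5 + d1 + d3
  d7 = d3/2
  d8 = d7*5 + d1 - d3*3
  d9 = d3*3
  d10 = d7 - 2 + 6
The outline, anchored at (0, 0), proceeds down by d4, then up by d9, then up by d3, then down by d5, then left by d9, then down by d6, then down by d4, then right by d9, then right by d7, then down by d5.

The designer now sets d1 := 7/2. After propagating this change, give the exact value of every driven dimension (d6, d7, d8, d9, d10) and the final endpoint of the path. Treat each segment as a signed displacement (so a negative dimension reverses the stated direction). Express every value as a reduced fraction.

d6 = 19/2
d7 = 1/2
d8 = 3
d9 = 3
d10 = 9/2
endpoint = (1/2, -105/2)

Apply edit: d1 := 7/2
  d6 = 5 + d1 + d3 = 19/2
  d7 = d3/2 = 1/2
  d8 = d7*5 + d1 - d3*3 = 3
  d9 = d3*3 = 3
  d10 = d7 - 2 + 6 = 9/2
Walk from origin (0, 0):
  seg 1: down by d4 = 11/2 → (0, -11/2)
  seg 2: up by d9 = 3 → (0, -5/2)
  seg 3: up by d3 = 1 → (0, -3/2)
  seg 4: down by d5 = 18 → (0, -39/2)
  seg 5: left by d9 = 3 → (-3, -39/2)
  seg 6: down by d6 = 19/2 → (-3, -29)
  seg 7: down by d4 = 11/2 → (-3, -69/2)
  seg 8: right by d9 = 3 → (0, -69/2)
  seg 9: right by d7 = 1/2 → (1/2, -69/2)
  seg 10: down by d5 = 18 → (1/2, -105/2)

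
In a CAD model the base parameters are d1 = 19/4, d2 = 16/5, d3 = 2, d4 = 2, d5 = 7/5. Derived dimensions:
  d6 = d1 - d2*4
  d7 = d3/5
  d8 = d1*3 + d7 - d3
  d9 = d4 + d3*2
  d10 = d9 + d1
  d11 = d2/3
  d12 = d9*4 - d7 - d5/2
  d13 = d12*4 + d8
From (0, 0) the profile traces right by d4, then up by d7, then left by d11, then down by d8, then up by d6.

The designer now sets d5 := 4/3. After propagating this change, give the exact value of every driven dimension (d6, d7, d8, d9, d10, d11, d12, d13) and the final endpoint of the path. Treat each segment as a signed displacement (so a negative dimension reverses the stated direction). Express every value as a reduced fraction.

Apply edit: d5 := 4/3
  d6 = d1 - d2*4 = -161/20
  d7 = d3/5 = 2/5
  d8 = d1*3 + d7 - d3 = 253/20
  d9 = d4 + d3*2 = 6
  d10 = d9 + d1 = 43/4
  d11 = d2/3 = 16/15
  d12 = d9*4 - d7 - d5/2 = 344/15
  d13 = d12*4 + d8 = 6263/60
Walk from origin (0, 0):
  seg 1: right by d4 = 2 → (2, 0)
  seg 2: up by d7 = 2/5 → (2, 2/5)
  seg 3: left by d11 = 16/15 → (14/15, 2/5)
  seg 4: down by d8 = 253/20 → (14/15, -49/4)
  seg 5: up by d6 = -161/20 → (14/15, -203/10)

d6 = -161/20
d7 = 2/5
d8 = 253/20
d9 = 6
d10 = 43/4
d11 = 16/15
d12 = 344/15
d13 = 6263/60
endpoint = (14/15, -203/10)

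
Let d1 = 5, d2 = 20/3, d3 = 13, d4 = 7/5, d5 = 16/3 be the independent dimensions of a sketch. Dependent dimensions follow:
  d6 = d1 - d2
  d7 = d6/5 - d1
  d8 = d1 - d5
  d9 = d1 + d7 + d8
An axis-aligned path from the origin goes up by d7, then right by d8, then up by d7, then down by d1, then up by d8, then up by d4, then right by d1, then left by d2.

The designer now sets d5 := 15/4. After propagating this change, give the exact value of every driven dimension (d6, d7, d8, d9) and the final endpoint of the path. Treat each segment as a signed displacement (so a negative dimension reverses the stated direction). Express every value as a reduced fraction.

d6 = -5/3
d7 = -16/3
d8 = 5/4
d9 = 11/12
endpoint = (-5/12, -781/60)

Apply edit: d5 := 15/4
  d6 = d1 - d2 = -5/3
  d7 = d6/5 - d1 = -16/3
  d8 = d1 - d5 = 5/4
  d9 = d1 + d7 + d8 = 11/12
Walk from origin (0, 0):
  seg 1: up by d7 = -16/3 → (0, -16/3)
  seg 2: right by d8 = 5/4 → (5/4, -16/3)
  seg 3: up by d7 = -16/3 → (5/4, -32/3)
  seg 4: down by d1 = 5 → (5/4, -47/3)
  seg 5: up by d8 = 5/4 → (5/4, -173/12)
  seg 6: up by d4 = 7/5 → (5/4, -781/60)
  seg 7: right by d1 = 5 → (25/4, -781/60)
  seg 8: left by d2 = 20/3 → (-5/12, -781/60)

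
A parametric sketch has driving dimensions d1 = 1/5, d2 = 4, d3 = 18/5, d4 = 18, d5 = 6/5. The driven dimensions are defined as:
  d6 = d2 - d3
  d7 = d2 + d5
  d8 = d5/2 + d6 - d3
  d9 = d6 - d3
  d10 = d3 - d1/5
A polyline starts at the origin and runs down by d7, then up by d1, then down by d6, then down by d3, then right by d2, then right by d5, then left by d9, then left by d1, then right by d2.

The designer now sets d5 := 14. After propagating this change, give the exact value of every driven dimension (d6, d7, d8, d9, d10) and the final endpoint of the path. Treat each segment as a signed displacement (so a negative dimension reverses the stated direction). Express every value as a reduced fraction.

Apply edit: d5 := 14
  d6 = d2 - d3 = 2/5
  d7 = d2 + d5 = 18
  d8 = d5/2 + d6 - d3 = 19/5
  d9 = d6 - d3 = -16/5
  d10 = d3 - d1/5 = 89/25
Walk from origin (0, 0):
  seg 1: down by d7 = 18 → (0, -18)
  seg 2: up by d1 = 1/5 → (0, -89/5)
  seg 3: down by d6 = 2/5 → (0, -91/5)
  seg 4: down by d3 = 18/5 → (0, -109/5)
  seg 5: right by d2 = 4 → (4, -109/5)
  seg 6: right by d5 = 14 → (18, -109/5)
  seg 7: left by d9 = -16/5 → (106/5, -109/5)
  seg 8: left by d1 = 1/5 → (21, -109/5)
  seg 9: right by d2 = 4 → (25, -109/5)

d6 = 2/5
d7 = 18
d8 = 19/5
d9 = -16/5
d10 = 89/25
endpoint = (25, -109/5)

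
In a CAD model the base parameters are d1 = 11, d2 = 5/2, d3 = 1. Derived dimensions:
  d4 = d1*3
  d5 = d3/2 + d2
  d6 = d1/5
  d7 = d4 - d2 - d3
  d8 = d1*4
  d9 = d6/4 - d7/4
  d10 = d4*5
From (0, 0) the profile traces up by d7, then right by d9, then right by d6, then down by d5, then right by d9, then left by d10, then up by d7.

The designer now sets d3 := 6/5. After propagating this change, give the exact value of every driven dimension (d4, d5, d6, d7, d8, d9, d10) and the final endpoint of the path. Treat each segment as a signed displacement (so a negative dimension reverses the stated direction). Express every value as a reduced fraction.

d4 = 33
d5 = 31/10
d6 = 11/5
d7 = 293/10
d8 = 44
d9 = -271/40
d10 = 165
endpoint = (-3527/20, 111/2)

Apply edit: d3 := 6/5
  d4 = d1*3 = 33
  d5 = d3/2 + d2 = 31/10
  d6 = d1/5 = 11/5
  d7 = d4 - d2 - d3 = 293/10
  d8 = d1*4 = 44
  d9 = d6/4 - d7/4 = -271/40
  d10 = d4*5 = 165
Walk from origin (0, 0):
  seg 1: up by d7 = 293/10 → (0, 293/10)
  seg 2: right by d9 = -271/40 → (-271/40, 293/10)
  seg 3: right by d6 = 11/5 → (-183/40, 293/10)
  seg 4: down by d5 = 31/10 → (-183/40, 131/5)
  seg 5: right by d9 = -271/40 → (-227/20, 131/5)
  seg 6: left by d10 = 165 → (-3527/20, 131/5)
  seg 7: up by d7 = 293/10 → (-3527/20, 111/2)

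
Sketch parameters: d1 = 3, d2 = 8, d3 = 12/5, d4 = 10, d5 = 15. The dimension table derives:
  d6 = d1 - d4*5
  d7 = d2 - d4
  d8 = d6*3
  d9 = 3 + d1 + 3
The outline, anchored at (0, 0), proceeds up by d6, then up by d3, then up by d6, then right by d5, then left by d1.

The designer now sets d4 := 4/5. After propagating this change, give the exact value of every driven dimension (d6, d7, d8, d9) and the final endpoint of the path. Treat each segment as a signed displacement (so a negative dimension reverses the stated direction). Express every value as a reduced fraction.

d6 = -1
d7 = 36/5
d8 = -3
d9 = 9
endpoint = (12, 2/5)

Apply edit: d4 := 4/5
  d6 = d1 - d4*5 = -1
  d7 = d2 - d4 = 36/5
  d8 = d6*3 = -3
  d9 = 3 + d1 + 3 = 9
Walk from origin (0, 0):
  seg 1: up by d6 = -1 → (0, -1)
  seg 2: up by d3 = 12/5 → (0, 7/5)
  seg 3: up by d6 = -1 → (0, 2/5)
  seg 4: right by d5 = 15 → (15, 2/5)
  seg 5: left by d1 = 3 → (12, 2/5)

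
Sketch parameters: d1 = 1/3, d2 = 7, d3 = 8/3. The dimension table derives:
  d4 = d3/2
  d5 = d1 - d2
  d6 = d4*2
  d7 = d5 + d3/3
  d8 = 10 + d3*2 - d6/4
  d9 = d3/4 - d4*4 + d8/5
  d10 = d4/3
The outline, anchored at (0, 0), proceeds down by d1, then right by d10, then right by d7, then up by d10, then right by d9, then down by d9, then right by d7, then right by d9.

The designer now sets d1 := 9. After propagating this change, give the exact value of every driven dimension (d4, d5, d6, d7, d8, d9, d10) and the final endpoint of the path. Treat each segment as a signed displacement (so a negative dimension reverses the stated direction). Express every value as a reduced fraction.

d4 = 4/3
d5 = 2
d6 = 8/3
d7 = 26/9
d8 = 44/3
d9 = -26/15
d10 = 4/9
endpoint = (124/45, -307/45)

Apply edit: d1 := 9
  d4 = d3/2 = 4/3
  d5 = d1 - d2 = 2
  d6 = d4*2 = 8/3
  d7 = d5 + d3/3 = 26/9
  d8 = 10 + d3*2 - d6/4 = 44/3
  d9 = d3/4 - d4*4 + d8/5 = -26/15
  d10 = d4/3 = 4/9
Walk from origin (0, 0):
  seg 1: down by d1 = 9 → (0, -9)
  seg 2: right by d10 = 4/9 → (4/9, -9)
  seg 3: right by d7 = 26/9 → (10/3, -9)
  seg 4: up by d10 = 4/9 → (10/3, -77/9)
  seg 5: right by d9 = -26/15 → (8/5, -77/9)
  seg 6: down by d9 = -26/15 → (8/5, -307/45)
  seg 7: right by d7 = 26/9 → (202/45, -307/45)
  seg 8: right by d9 = -26/15 → (124/45, -307/45)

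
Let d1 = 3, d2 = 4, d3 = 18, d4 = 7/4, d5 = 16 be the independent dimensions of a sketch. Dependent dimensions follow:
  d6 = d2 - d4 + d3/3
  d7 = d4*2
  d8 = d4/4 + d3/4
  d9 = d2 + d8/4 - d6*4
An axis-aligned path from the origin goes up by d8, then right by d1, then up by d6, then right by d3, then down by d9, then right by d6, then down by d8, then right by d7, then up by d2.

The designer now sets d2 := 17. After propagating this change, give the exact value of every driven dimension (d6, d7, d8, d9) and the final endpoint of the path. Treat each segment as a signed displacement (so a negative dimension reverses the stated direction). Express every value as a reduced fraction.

Apply edit: d2 := 17
  d6 = d2 - d4 + d3/3 = 85/4
  d7 = d4*2 = 7/2
  d8 = d4/4 + d3/4 = 79/16
  d9 = d2 + d8/4 - d6*4 = -4273/64
Walk from origin (0, 0):
  seg 1: up by d8 = 79/16 → (0, 79/16)
  seg 2: right by d1 = 3 → (3, 79/16)
  seg 3: up by d6 = 85/4 → (3, 419/16)
  seg 4: right by d3 = 18 → (21, 419/16)
  seg 5: down by d9 = -4273/64 → (21, 5949/64)
  seg 6: right by d6 = 85/4 → (169/4, 5949/64)
  seg 7: down by d8 = 79/16 → (169/4, 5633/64)
  seg 8: right by d7 = 7/2 → (183/4, 5633/64)
  seg 9: up by d2 = 17 → (183/4, 6721/64)

d6 = 85/4
d7 = 7/2
d8 = 79/16
d9 = -4273/64
endpoint = (183/4, 6721/64)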